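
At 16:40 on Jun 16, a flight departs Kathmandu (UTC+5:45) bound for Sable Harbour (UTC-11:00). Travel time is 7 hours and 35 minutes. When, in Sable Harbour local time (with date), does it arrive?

Convert departure to UTC: 16:40 − 5:45 = 10:55 UTC on Jun 16.
Add 7 hours 35 minutes travel time → 18:30 UTC.
Sable Harbour is UTC−11:00, so local arrival = 18:30 − 11:00 = 07:30 on Jun 16.

07:30 on Jun 16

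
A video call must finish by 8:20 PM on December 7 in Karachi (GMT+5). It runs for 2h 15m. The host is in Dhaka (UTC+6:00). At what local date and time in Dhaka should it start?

Target end time in UTC: 8:20 PM − 5:00 = 3:20 PM on Dec 7.
Subtract 2 hours and 15 minutes → start 1:05 PM UTC on Dec 7.
Dhaka is UTC+6:00: 1:05 PM + 6:00 = 7:05 PM on Dec 7.

7:05 PM on December 7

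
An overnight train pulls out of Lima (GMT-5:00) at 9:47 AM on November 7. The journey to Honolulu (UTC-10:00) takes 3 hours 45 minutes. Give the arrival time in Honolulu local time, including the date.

8:32 AM on Nov 7

Convert departure to UTC: 9:47 AM + 5:00 = 2:47 PM UTC on Nov 7.
Add 3 hours and 45 minutes travel time → 6:32 PM UTC.
Honolulu is UTC−10:00, so local arrival = 6:32 PM − 10:00 = 8:32 AM on Nov 7.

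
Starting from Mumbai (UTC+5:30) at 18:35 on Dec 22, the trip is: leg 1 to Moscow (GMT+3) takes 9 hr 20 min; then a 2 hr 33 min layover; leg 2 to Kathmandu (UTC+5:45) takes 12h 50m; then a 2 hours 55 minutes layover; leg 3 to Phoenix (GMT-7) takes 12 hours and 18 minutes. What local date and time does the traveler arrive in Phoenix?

Convert departure to UTC: 18:35 − 5:30 = 13:05 UTC on Dec 22.
Add 9 hours 20 minutes leg 1 → 22:25 UTC.
Add 2 hours and 33 minutes layover in Moscow → 00:58 UTC (Dec 23).
Add 12 hours 50 minutes leg 2 → 13:48 UTC.
Add 2 hours and 55 minutes layover in Kathmandu → 16:43 UTC.
Add 12 hours 18 minutes leg 3 → 05:01 UTC (Dec 24).
Phoenix is UTC−7:00, so local arrival = 05:01 − 7:00 = 22:01 on Dec 23.

22:01 on December 23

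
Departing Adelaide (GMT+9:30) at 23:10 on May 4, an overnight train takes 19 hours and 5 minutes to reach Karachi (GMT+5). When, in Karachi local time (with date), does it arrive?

Karachi is 4:30 behind Adelaide.
After 19 hours 5 minutes it is 18:15 (May 5) in Adelaide.
Shift by the zone difference: 18:15 − 4:30 = 13:45 on May 5 in Karachi.

13:45 on May 5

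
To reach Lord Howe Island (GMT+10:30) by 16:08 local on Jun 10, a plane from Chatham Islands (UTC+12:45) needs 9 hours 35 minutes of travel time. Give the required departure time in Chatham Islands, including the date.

08:48 on June 10

Target arrival in UTC: 16:08 − 10:30 = 05:38 on Jun 10.
Subtract 9 hours 35 minutes → departure 20:03 UTC on Jun 9.
Chatham Islands is UTC+12:45: 20:03 + 12:45 = 08:48 on Jun 10.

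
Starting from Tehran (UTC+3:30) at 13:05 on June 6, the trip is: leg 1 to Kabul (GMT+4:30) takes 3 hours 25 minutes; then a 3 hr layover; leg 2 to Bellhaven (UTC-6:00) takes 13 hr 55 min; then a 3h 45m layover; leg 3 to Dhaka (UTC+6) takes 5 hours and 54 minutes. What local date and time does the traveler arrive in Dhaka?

Convert departure to UTC: 13:05 − 3:30 = 09:35 UTC on Jun 6.
Add 3 hours and 25 minutes leg 1 → 13:00 UTC.
Add 3 hours layover in Kabul → 16:00 UTC.
Add 13 hours and 55 minutes leg 2 → 05:55 UTC (Jun 7).
Add 3 hours 45 minutes layover in Bellhaven → 09:40 UTC.
Add 5 hours 54 minutes leg 3 → 15:34 UTC.
Dhaka is UTC+6:00, so local arrival = 15:34 + 6:00 = 21:34 on Jun 7.

21:34 on June 7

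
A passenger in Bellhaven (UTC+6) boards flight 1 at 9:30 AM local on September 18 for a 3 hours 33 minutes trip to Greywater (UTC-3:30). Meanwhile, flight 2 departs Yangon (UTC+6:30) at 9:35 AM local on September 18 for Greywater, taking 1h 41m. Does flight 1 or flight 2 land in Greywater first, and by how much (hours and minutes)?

the second, by 2 hours 17 minutes

Flight 1 in UTC: 9:30 AM − 6:00 = 3:30 AM on Sep 18.
+3 hours and 33 minutes → arrive 7:03 AM UTC on Sep 18.
Flight 2 in UTC: 9:35 AM − 6:30 = 3:05 AM on Sep 18.
+1 hour 41 minutes → arrive 4:46 AM UTC on Sep 18.
Flight 2 lands earlier by 2 hours 17 minutes.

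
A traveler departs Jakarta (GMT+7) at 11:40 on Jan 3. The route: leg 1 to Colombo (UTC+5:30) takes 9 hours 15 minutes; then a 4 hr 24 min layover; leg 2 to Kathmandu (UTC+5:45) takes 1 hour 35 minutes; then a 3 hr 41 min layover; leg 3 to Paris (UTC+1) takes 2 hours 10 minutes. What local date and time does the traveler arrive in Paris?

Convert departure to UTC: 11:40 − 7:00 = 04:40 UTC on Jan 3.
Add 9 hours and 15 minutes leg 1 → 13:55 UTC.
Add 4 hours 24 minutes layover in Colombo → 18:19 UTC.
Add 1 hour 35 minutes leg 2 → 19:54 UTC.
Add 3 hours and 41 minutes layover in Kathmandu → 23:35 UTC.
Add 2 hours and 10 minutes leg 3 → 01:45 UTC (Jan 4).
Paris is UTC+1:00, so local arrival = 01:45 + 1:00 = 02:45 on Jan 4.

02:45 on January 4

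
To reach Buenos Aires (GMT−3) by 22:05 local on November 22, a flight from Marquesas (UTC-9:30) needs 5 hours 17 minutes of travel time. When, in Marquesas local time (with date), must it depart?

Target arrival in UTC: 22:05 + 3:00 = 01:05 on Nov 23.
Subtract 5 hours 17 minutes → departure 19:48 UTC on Nov 22.
Marquesas is UTC−9:30: 19:48 − 9:30 = 10:18 on Nov 22.

10:18 on Nov 22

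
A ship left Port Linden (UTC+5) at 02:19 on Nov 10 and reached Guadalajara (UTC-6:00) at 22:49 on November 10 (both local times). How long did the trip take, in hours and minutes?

Departure in UTC: 02:19 − 5:00 = 21:19 on Nov 9.
Arrival in UTC: 22:49 + 6:00 = 04:49 on Nov 11.
Elapsed = 04:49 − 21:19 (+2 days) = 31 hours 30 minutes.

31 hours 30 minutes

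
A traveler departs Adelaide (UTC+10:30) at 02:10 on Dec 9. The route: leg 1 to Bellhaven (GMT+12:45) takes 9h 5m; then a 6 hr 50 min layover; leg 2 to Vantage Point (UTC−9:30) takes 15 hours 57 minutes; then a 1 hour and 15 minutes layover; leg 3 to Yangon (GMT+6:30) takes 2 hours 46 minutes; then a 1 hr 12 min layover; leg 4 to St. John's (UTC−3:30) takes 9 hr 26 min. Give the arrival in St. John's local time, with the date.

10:41 on Dec 10

Convert departure to UTC: 02:10 − 10:30 = 15:40 UTC on Dec 8.
Add 9 hours 5 minutes leg 1 → 00:45 UTC (Dec 9).
Add 6 hours 50 minutes layover in Bellhaven → 07:35 UTC.
Add 15 hours 57 minutes leg 2 → 23:32 UTC.
Add 1 hour and 15 minutes layover in Vantage Point → 00:47 UTC (Dec 10).
Add 2 hours 46 minutes leg 3 → 03:33 UTC.
Add 1 hour 12 minutes layover in Yangon → 04:45 UTC.
Add 9 hours 26 minutes leg 4 → 14:11 UTC.
St. John's is UTC−3:30, so local arrival = 14:11 − 3:30 = 10:41 on Dec 10.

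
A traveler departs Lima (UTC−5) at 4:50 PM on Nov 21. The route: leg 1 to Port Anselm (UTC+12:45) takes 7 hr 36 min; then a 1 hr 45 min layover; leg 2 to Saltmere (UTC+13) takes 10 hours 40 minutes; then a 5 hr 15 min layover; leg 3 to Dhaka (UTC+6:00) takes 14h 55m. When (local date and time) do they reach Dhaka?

Convert departure to UTC: 4:50 PM + 5:00 = 9:50 PM UTC on Nov 21.
Add 7 hours 36 minutes leg 1 → 5:26 AM UTC (Nov 22).
Add 1 hour 45 minutes layover in Port Anselm → 7:11 AM UTC.
Add 10 hours and 40 minutes leg 2 → 5:51 PM UTC.
Add 5 hours and 15 minutes layover in Saltmere → 11:06 PM UTC.
Add 14 hours and 55 minutes leg 3 → 2:01 PM UTC (Nov 23).
Dhaka is UTC+6:00, so local arrival = 2:01 PM + 6:00 = 8:01 PM on Nov 23.

8:01 PM on Nov 23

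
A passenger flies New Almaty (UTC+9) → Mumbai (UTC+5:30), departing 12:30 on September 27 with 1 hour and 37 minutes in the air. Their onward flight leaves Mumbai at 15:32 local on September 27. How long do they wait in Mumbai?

4 hours 55 minutes

Convert departure to UTC: 12:30 − 9:00 = 03:30 UTC on Sep 27.
Add 1 hour and 37 minutes flight time → 05:07 UTC.
Mumbai is UTC+5:30, so local arrival = 05:07 + 5:30 = 10:37 on Sep 27.
Layover = 15:32 − 10:37 = 4 hours 55 minutes.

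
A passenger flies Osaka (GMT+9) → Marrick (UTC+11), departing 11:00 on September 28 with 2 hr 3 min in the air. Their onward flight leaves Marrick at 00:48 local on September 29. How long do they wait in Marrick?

Convert departure to UTC: 11:00 − 9:00 = 02:00 UTC on Sep 28.
Add 2 hours and 3 minutes flight time → 04:03 UTC.
Marrick is UTC+11:00, so local arrival = 04:03 + 11:00 = 15:03 on Sep 28.
Layover = 00:48 − 15:03 (+1 day) = 9 hours 45 minutes.

9 hours 45 minutes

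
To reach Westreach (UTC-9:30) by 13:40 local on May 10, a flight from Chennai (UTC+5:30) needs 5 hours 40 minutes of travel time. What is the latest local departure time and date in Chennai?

23:00 on May 10

Target arrival in UTC: 13:40 + 9:30 = 23:10 on May 10.
Subtract 5 hours and 40 minutes → departure 17:30 UTC on May 10.
Chennai is UTC+5:30: 17:30 + 5:30 = 23:00 on May 10.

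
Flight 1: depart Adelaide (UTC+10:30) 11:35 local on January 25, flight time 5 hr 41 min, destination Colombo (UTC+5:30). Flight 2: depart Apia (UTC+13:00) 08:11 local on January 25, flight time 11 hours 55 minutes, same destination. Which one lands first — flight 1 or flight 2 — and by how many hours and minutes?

Flight 1 in UTC: 11:35 − 10:30 = 01:05 on Jan 25.
+5 hours and 41 minutes → arrive 06:46 UTC on Jan 25.
Flight 2 in UTC: 08:11 − 13:00 = 19:11 on Jan 24.
+11 hours 55 minutes → arrive 07:06 UTC on Jan 25.
Flight 1 lands earlier by 20 minutes.

the first, by 20 minutes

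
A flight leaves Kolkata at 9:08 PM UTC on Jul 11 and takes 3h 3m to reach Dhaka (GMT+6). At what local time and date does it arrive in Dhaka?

6:11 AM on July 12

Departure is given in UTC: 9:08 PM on Jul 11.
Add 3 hours 3 minutes → 12:11 AM UTC (Jul 12).
Dhaka is UTC+6:00: 12:11 AM + 6:00 = 6:11 AM on Jul 12.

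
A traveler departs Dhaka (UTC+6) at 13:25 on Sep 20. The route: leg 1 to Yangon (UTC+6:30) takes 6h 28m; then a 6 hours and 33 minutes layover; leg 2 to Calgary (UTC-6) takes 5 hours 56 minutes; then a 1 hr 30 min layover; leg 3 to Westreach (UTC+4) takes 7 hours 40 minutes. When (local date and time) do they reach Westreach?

Convert departure to UTC: 13:25 − 6:00 = 07:25 UTC on Sep 20.
Add 6 hours 28 minutes leg 1 → 13:53 UTC.
Add 6 hours and 33 minutes layover in Yangon → 20:26 UTC.
Add 5 hours and 56 minutes leg 2 → 02:22 UTC (Sep 21).
Add 1 hour and 30 minutes layover in Calgary → 03:52 UTC.
Add 7 hours and 40 minutes leg 3 → 11:32 UTC.
Westreach is UTC+4:00, so local arrival = 11:32 + 4:00 = 15:32 on Sep 21.

15:32 on September 21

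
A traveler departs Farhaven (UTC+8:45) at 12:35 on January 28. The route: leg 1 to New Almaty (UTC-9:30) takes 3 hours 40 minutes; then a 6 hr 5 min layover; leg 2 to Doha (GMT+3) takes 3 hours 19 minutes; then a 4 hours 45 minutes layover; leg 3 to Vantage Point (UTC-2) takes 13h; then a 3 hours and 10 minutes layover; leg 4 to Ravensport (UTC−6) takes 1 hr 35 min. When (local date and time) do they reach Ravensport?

Convert departure to UTC: 12:35 − 8:45 = 03:50 UTC on Jan 28.
Add 3 hours 40 minutes leg 1 → 07:30 UTC.
Add 6 hours 5 minutes layover in New Almaty → 13:35 UTC.
Add 3 hours 19 minutes leg 2 → 16:54 UTC.
Add 4 hours and 45 minutes layover in Doha → 21:39 UTC.
Add 13 hours leg 3 → 10:39 UTC (Jan 29).
Add 3 hours and 10 minutes layover in Vantage Point → 13:49 UTC.
Add 1 hour 35 minutes leg 4 → 15:24 UTC.
Ravensport is UTC−6:00, so local arrival = 15:24 − 6:00 = 09:24 on Jan 29.

09:24 on January 29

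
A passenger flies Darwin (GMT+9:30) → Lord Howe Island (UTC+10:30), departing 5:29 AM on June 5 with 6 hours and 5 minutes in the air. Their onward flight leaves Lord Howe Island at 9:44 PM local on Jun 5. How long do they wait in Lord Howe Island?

9 hours 10 minutes

Convert departure to UTC: 5:29 AM − 9:30 = 7:59 PM UTC on Jun 4.
Add 6 hours and 5 minutes flight time → 2:04 AM UTC (Jun 5).
Lord Howe Island is UTC+10:30, so local arrival = 2:04 AM + 10:30 = 12:34 PM on Jun 5.
Layover = 9:44 PM − 12:34 PM = 9 hours 10 minutes.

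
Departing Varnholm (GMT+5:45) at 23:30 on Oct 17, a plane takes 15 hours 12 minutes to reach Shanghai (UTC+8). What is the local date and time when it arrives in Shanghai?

16:57 on October 18

Shanghai is 2:15 ahead of Varnholm.
After 15 hours and 12 minutes it is 14:42 (Oct 18) in Varnholm.
Shift by the zone difference: 14:42 + 2:15 = 16:57 on Oct 18 in Shanghai.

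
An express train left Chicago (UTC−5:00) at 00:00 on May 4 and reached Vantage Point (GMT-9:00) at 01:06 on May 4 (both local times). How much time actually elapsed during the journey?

Departure in UTC: 00:00 + 5:00 = 05:00 on May 4.
Arrival in UTC: 01:06 + 9:00 = 10:06 on May 4.
Elapsed = 10:06 − 05:00 = 5 hours 6 minutes.

5 hours 6 minutes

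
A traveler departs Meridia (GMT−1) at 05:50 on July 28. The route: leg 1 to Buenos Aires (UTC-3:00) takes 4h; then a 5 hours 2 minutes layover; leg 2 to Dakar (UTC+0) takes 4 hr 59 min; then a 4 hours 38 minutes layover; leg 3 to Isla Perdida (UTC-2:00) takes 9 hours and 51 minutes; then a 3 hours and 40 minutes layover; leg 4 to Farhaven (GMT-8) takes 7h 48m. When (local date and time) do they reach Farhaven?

14:48 on July 29

Convert departure to UTC: 05:50 + 1:00 = 06:50 UTC on Jul 28.
Add 4 hours leg 1 → 10:50 UTC.
Add 5 hours and 2 minutes layover in Buenos Aires → 15:52 UTC.
Add 4 hours and 59 minutes leg 2 → 20:51 UTC.
Add 4 hours and 38 minutes layover in Dakar → 01:29 UTC (Jul 29).
Add 9 hours 51 minutes leg 3 → 11:20 UTC.
Add 3 hours and 40 minutes layover in Isla Perdida → 15:00 UTC.
Add 7 hours and 48 minutes leg 4 → 22:48 UTC.
Farhaven is UTC−8:00, so local arrival = 22:48 − 8:00 = 14:48 on Jul 29.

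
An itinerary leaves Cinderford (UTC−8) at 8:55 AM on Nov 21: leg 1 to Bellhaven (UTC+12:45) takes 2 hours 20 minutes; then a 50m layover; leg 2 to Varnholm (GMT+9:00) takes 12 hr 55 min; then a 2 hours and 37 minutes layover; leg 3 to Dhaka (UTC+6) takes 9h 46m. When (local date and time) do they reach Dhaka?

3:23 AM on November 23

Convert departure to UTC: 8:55 AM + 8:00 = 4:55 PM UTC on Nov 21.
Add 2 hours 20 minutes leg 1 → 7:15 PM UTC.
Add 50 minutes layover in Bellhaven → 8:05 PM UTC.
Add 12 hours and 55 minutes leg 2 → 9:00 AM UTC (Nov 22).
Add 2 hours 37 minutes layover in Varnholm → 11:37 AM UTC.
Add 9 hours 46 minutes leg 3 → 9:23 PM UTC.
Dhaka is UTC+6:00, so local arrival = 9:23 PM + 6:00 = 3:23 AM on Nov 23.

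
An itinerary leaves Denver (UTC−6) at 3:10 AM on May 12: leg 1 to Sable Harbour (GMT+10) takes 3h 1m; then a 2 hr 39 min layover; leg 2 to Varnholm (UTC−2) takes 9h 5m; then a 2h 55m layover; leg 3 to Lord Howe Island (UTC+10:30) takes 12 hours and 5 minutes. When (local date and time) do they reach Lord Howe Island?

Convert departure to UTC: 3:10 AM + 6:00 = 9:10 AM UTC on May 12.
Add 3 hours and 1 minute leg 1 → 12:11 PM UTC.
Add 2 hours 39 minutes layover in Sable Harbour → 2:50 PM UTC.
Add 9 hours 5 minutes leg 2 → 11:55 PM UTC.
Add 2 hours and 55 minutes layover in Varnholm → 2:50 AM UTC (May 13).
Add 12 hours and 5 minutes leg 3 → 2:55 PM UTC.
Lord Howe Island is UTC+10:30, so local arrival = 2:55 PM + 10:30 = 1:25 AM on May 14.

1:25 AM on May 14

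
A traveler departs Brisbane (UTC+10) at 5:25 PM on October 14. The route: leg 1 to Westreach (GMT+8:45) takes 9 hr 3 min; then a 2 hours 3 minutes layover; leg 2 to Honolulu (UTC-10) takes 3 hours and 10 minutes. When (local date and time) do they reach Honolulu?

Convert departure to UTC: 5:25 PM − 10:00 = 7:25 AM UTC on Oct 14.
Add 9 hours and 3 minutes leg 1 → 4:28 PM UTC.
Add 2 hours and 3 minutes layover in Westreach → 6:31 PM UTC.
Add 3 hours and 10 minutes leg 2 → 9:41 PM UTC.
Honolulu is UTC−10:00, so local arrival = 9:41 PM − 10:00 = 11:41 AM on Oct 14.

11:41 AM on October 14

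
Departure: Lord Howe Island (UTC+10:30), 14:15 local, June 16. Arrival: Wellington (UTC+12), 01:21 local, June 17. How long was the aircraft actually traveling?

9 hours 36 minutes

Departure in UTC: 14:15 − 10:30 = 03:45 on Jun 16.
Arrival in UTC: 01:21 − 12:00 = 13:21 on Jun 16.
Elapsed = 13:21 − 03:45 = 9 hours 36 minutes.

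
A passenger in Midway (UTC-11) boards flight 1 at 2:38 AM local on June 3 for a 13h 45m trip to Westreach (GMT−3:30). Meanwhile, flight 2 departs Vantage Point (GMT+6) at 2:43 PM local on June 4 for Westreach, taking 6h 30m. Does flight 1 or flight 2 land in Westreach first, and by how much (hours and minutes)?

Flight 1 in UTC: 2:38 AM + 11:00 = 1:38 PM on Jun 3.
+13 hours and 45 minutes → arrive 3:23 AM UTC on Jun 4.
Flight 2 in UTC: 2:43 PM − 6:00 = 8:43 AM on Jun 4.
+6 hours and 30 minutes → arrive 3:13 PM UTC on Jun 4.
Flight 1 lands earlier by 11 hours 50 minutes.

the first, by 11 hours 50 minutes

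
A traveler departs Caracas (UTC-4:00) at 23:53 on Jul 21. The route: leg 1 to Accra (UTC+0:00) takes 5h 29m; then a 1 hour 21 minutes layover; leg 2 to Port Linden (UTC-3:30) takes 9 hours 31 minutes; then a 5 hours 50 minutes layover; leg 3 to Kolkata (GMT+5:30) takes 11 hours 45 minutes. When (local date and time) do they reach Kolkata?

19:19 on July 23

Convert departure to UTC: 23:53 + 4:00 = 03:53 UTC on Jul 22.
Add 5 hours 29 minutes leg 1 → 09:22 UTC.
Add 1 hour and 21 minutes layover in Accra → 10:43 UTC.
Add 9 hours 31 minutes leg 2 → 20:14 UTC.
Add 5 hours 50 minutes layover in Port Linden → 02:04 UTC (Jul 23).
Add 11 hours and 45 minutes leg 3 → 13:49 UTC.
Kolkata is UTC+5:30, so local arrival = 13:49 + 5:30 = 19:19 on Jul 23.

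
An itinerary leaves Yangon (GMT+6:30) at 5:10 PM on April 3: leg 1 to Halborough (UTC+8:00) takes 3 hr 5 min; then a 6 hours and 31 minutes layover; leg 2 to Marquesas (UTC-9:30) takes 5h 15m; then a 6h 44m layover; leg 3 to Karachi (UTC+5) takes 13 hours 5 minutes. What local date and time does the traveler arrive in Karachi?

Convert departure to UTC: 5:10 PM − 6:30 = 10:40 AM UTC on Apr 3.
Add 3 hours 5 minutes leg 1 → 1:45 PM UTC.
Add 6 hours 31 minutes layover in Halborough → 8:16 PM UTC.
Add 5 hours and 15 minutes leg 2 → 1:31 AM UTC (Apr 4).
Add 6 hours 44 minutes layover in Marquesas → 8:15 AM UTC.
Add 13 hours 5 minutes leg 3 → 9:20 PM UTC.
Karachi is UTC+5:00, so local arrival = 9:20 PM + 5:00 = 2:20 AM on Apr 5.

2:20 AM on April 5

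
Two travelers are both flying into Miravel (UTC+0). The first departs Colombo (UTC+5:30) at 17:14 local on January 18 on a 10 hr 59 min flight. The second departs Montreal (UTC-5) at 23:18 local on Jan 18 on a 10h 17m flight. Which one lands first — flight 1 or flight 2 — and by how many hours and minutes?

the first, by 15 hours 52 minutes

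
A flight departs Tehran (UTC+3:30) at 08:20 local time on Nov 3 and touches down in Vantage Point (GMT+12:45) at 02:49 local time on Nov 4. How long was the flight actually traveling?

9 hours 14 minutes

Departure in UTC: 08:20 − 3:30 = 04:50 on Nov 3.
Arrival in UTC: 02:49 − 12:45 = 14:04 on Nov 3.
Elapsed = 14:04 − 04:50 = 9 hours 14 minutes.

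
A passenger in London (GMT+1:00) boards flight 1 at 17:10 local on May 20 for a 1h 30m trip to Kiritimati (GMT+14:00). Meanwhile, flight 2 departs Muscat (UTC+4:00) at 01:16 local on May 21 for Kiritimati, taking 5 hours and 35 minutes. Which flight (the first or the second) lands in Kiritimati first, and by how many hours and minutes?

the first, by 9 hours 11 minutes

Flight 1 in UTC: 17:10 − 1:00 = 16:10 on May 20.
+1 hour 30 minutes → arrive 17:40 UTC on May 20.
Flight 2 in UTC: 01:16 − 4:00 = 21:16 on May 20.
+5 hours 35 minutes → arrive 02:51 UTC on May 21.
Flight 1 lands earlier by 9 hours 11 minutes.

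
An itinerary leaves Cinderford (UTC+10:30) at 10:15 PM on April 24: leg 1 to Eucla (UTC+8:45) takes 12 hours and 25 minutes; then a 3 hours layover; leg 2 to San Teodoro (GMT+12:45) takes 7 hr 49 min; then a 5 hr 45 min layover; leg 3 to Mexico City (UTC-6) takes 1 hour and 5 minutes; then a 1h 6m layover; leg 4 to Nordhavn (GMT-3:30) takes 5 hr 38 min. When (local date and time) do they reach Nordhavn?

Convert departure to UTC: 10:15 PM − 10:30 = 11:45 AM UTC on Apr 24.
Add 12 hours and 25 minutes leg 1 → 12:10 AM UTC (Apr 25).
Add 3 hours layover in Eucla → 3:10 AM UTC.
Add 7 hours 49 minutes leg 2 → 10:59 AM UTC.
Add 5 hours and 45 minutes layover in San Teodoro → 4:44 PM UTC.
Add 1 hour and 5 minutes leg 3 → 5:49 PM UTC.
Add 1 hour 6 minutes layover in Mexico City → 6:55 PM UTC.
Add 5 hours and 38 minutes leg 4 → 12:33 AM UTC (Apr 26).
Nordhavn is UTC−3:30, so local arrival = 12:33 AM − 3:30 = 9:03 PM on Apr 25.

9:03 PM on April 25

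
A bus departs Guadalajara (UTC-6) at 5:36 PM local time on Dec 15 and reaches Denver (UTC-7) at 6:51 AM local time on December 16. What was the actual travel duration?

14 hours 15 minutes

Departure in UTC: 5:36 PM + 6:00 = 11:36 PM on Dec 15.
Arrival in UTC: 6:51 AM + 7:00 = 1:51 PM on Dec 16.
Elapsed = 1:51 PM − 11:36 PM (+1 day) = 14 hours 15 minutes.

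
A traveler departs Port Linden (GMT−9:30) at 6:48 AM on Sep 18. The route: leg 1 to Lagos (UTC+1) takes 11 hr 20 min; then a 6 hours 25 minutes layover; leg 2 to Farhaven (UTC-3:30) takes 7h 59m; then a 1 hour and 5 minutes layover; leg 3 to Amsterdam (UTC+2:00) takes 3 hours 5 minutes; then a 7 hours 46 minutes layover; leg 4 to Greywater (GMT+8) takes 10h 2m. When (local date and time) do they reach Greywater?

Convert departure to UTC: 6:48 AM + 9:30 = 4:18 PM UTC on Sep 18.
Add 11 hours and 20 minutes leg 1 → 3:38 AM UTC (Sep 19).
Add 6 hours and 25 minutes layover in Lagos → 10:03 AM UTC.
Add 7 hours 59 minutes leg 2 → 6:02 PM UTC.
Add 1 hour 5 minutes layover in Farhaven → 7:07 PM UTC.
Add 3 hours and 5 minutes leg 3 → 10:12 PM UTC.
Add 7 hours 46 minutes layover in Amsterdam → 5:58 AM UTC (Sep 20).
Add 10 hours and 2 minutes leg 4 → 4:00 PM UTC.
Greywater is UTC+8:00, so local arrival = 4:00 PM + 8:00 = 12:00 AM on Sep 21.

12:00 AM on September 21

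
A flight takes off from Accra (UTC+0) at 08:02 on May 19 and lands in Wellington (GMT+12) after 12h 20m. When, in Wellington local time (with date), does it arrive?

08:22 on May 20

Wellington is 12:00 ahead of Accra.
After 12 hours 20 minutes it is 20:22 in Accra.
Shift by the zone difference: 20:22 + 12:00 = 08:22 on May 20 in Wellington.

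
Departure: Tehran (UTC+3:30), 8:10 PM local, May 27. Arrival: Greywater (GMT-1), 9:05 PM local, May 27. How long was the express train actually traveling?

Departure in UTC: 8:10 PM − 3:30 = 4:40 PM on May 27.
Arrival in UTC: 9:05 PM + 1:00 = 10:05 PM on May 27.
Elapsed = 10:05 PM − 4:40 PM = 5 hours 25 minutes.

5 hours 25 minutes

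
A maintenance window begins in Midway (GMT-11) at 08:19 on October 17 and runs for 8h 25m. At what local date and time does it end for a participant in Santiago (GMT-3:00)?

Convert start to UTC: 08:19 + 11:00 = 19:19 UTC on Oct 17.
Add 8 hours and 25 minutes duration → 03:44 UTC (Oct 18).
Santiago is UTC−3:00, so local end time = 03:44 − 3:00 = 00:44 on Oct 18.

00:44 on October 18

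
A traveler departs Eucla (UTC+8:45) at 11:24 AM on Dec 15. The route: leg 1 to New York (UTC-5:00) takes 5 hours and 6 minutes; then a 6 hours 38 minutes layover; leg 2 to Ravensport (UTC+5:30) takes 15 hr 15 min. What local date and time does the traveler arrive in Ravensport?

11:08 AM on December 16

Convert departure to UTC: 11:24 AM − 8:45 = 2:39 AM UTC on Dec 15.
Add 5 hours 6 minutes leg 1 → 7:45 AM UTC.
Add 6 hours and 38 minutes layover in New York → 2:23 PM UTC.
Add 15 hours and 15 minutes leg 2 → 5:38 AM UTC (Dec 16).
Ravensport is UTC+5:30, so local arrival = 5:38 AM + 5:30 = 11:08 AM on Dec 16.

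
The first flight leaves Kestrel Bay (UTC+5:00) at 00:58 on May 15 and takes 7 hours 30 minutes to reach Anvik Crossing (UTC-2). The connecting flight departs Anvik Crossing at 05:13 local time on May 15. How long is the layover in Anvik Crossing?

Convert departure to UTC: 00:58 − 5:00 = 19:58 UTC on May 14.
Add 7 hours 30 minutes flight time → 03:28 UTC (May 15).
Anvik Crossing is UTC−2:00, so local arrival = 03:28 − 2:00 = 01:28 on May 15.
Layover = 05:13 − 01:28 = 3 hours 45 minutes.

3 hours 45 minutes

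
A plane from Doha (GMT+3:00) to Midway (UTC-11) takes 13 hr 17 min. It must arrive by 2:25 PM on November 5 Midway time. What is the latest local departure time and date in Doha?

3:08 PM on Nov 5

Target arrival in UTC: 2:25 PM + 11:00 = 1:25 AM on Nov 6.
Subtract 13 hours and 17 minutes → departure 12:08 PM UTC on Nov 5.
Doha is UTC+3:00: 12:08 PM + 3:00 = 3:08 PM on Nov 5.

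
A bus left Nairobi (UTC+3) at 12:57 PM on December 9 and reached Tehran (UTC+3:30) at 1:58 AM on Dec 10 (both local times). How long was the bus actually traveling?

12 hours 31 minutes

Departure in UTC: 12:57 PM − 3:00 = 9:57 AM on Dec 9.
Arrival in UTC: 1:58 AM − 3:30 = 10:28 PM on Dec 9.
Elapsed = 10:28 PM − 9:57 AM = 12 hours 31 minutes.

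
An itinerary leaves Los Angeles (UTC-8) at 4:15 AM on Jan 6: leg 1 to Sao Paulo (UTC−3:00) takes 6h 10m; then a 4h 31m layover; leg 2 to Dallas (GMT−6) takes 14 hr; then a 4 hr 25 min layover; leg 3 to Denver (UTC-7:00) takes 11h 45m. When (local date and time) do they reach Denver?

10:06 PM on Jan 7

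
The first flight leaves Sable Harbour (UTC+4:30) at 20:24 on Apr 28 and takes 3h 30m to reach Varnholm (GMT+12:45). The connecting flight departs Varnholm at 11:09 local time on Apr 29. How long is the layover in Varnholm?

3 hours

Convert departure to UTC: 20:24 − 4:30 = 15:54 UTC on Apr 28.
Add 3 hours and 30 minutes flight time → 19:24 UTC.
Varnholm is UTC+12:45, so local arrival = 19:24 + 12:45 = 08:09 on Apr 29.
Layover = 11:09 − 08:09 = 3 hours.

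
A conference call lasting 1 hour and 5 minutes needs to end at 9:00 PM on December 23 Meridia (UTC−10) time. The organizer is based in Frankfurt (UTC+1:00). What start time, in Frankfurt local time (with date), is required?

6:55 AM on December 24

Target end time in UTC: 9:00 PM + 10:00 = 7:00 AM on Dec 24.
Subtract 1 hour and 5 minutes → start 5:55 AM UTC on Dec 24.
Frankfurt is UTC+1:00: 5:55 AM + 1:00 = 6:55 AM on Dec 24.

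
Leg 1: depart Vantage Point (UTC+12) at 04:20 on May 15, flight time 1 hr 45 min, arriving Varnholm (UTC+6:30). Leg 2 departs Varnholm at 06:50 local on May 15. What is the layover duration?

6 hours 15 minutes

Convert departure to UTC: 04:20 − 12:00 = 16:20 UTC on May 14.
Add 1 hour 45 minutes flight time → 18:05 UTC.
Varnholm is UTC+6:30, so local arrival = 18:05 + 6:30 = 00:35 on May 15.
Layover = 06:50 − 00:35 = 6 hours 15 minutes.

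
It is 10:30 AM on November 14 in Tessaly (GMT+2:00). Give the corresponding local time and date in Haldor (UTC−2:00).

6:30 AM on Nov 14

In UTC: 10:30 AM − 2:00 = 8:30 AM on Nov 14.
Haldor is UTC−2:00: 8:30 AM − 2:00 = 6:30 AM on Nov 14.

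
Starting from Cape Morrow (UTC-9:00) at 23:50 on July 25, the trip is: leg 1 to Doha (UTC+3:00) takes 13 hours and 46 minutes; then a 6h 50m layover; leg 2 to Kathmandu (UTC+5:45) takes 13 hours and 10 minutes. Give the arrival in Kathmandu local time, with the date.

00:21 on July 28

Convert departure to UTC: 23:50 + 9:00 = 08:50 UTC on Jul 26.
Add 13 hours and 46 minutes leg 1 → 22:36 UTC.
Add 6 hours and 50 minutes layover in Doha → 05:26 UTC (Jul 27).
Add 13 hours 10 minutes leg 2 → 18:36 UTC.
Kathmandu is UTC+5:45, so local arrival = 18:36 + 5:45 = 00:21 on Jul 28.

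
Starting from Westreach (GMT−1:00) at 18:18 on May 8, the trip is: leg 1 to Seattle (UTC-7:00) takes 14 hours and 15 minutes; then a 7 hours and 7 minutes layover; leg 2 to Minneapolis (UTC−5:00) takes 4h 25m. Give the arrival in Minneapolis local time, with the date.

16:05 on May 9

Convert departure to UTC: 18:18 + 1:00 = 19:18 UTC on May 8.
Add 14 hours 15 minutes leg 1 → 09:33 UTC (May 9).
Add 7 hours 7 minutes layover in Seattle → 16:40 UTC.
Add 4 hours 25 minutes leg 2 → 21:05 UTC.
Minneapolis is UTC−5:00, so local arrival = 21:05 − 5:00 = 16:05 on May 9.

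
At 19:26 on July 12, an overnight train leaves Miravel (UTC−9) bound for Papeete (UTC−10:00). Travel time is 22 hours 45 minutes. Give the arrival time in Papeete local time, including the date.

17:11 on Jul 13

Papeete is 1:00 behind Miravel.
After 22 hours and 45 minutes it is 18:11 (Jul 13) in Miravel.
Shift by the zone difference: 18:11 − 1:00 = 17:11 on Jul 13 in Papeete.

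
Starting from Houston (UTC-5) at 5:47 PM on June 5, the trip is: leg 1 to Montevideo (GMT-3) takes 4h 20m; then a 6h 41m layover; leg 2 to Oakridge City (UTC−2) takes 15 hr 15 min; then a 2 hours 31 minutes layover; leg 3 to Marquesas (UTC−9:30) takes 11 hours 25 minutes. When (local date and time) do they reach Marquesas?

5:29 AM on June 7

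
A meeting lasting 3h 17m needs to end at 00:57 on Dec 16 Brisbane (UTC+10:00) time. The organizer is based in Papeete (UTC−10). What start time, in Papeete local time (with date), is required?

01:40 on December 15

Target end time in UTC: 00:57 − 10:00 = 14:57 on Dec 15.
Subtract 3 hours and 17 minutes → start 11:40 UTC on Dec 15.
Papeete is UTC−10:00: 11:40 − 10:00 = 01:40 on Dec 15.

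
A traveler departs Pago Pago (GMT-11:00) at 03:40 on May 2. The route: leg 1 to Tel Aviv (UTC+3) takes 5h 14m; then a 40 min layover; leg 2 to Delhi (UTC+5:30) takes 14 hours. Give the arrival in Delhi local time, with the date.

16:04 on May 3

Convert departure to UTC: 03:40 + 11:00 = 14:40 UTC on May 2.
Add 5 hours 14 minutes leg 1 → 19:54 UTC.
Add 40 minutes layover in Tel Aviv → 20:34 UTC.
Add 14 hours leg 2 → 10:34 UTC (May 3).
Delhi is UTC+5:30, so local arrival = 10:34 + 5:30 = 16:04 on May 3.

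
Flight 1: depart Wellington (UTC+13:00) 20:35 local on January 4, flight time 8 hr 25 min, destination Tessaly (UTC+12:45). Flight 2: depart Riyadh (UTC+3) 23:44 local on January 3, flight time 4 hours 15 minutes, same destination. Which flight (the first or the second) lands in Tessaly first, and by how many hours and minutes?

the second, by 15 hours 1 minute

Flight 1 in UTC: 20:35 − 13:00 = 07:35 on Jan 4.
+8 hours and 25 minutes → arrive 16:00 UTC on Jan 4.
Flight 2 in UTC: 23:44 − 3:00 = 20:44 on Jan 3.
+4 hours and 15 minutes → arrive 00:59 UTC on Jan 4.
Flight 2 lands earlier by 15 hours 1 minute.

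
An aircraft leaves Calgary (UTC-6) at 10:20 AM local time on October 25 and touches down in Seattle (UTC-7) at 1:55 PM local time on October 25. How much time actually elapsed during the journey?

Departure in UTC: 10:20 AM + 6:00 = 4:20 PM on Oct 25.
Arrival in UTC: 1:55 PM + 7:00 = 8:55 PM on Oct 25.
Elapsed = 8:55 PM − 4:20 PM = 4 hours 35 minutes.

4 hours 35 minutes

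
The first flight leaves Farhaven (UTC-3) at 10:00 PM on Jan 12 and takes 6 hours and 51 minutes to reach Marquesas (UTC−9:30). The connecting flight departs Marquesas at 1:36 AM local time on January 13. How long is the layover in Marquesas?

3 hours 15 minutes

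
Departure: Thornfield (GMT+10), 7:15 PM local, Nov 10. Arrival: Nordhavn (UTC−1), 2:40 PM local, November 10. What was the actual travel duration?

Nordhavn is 11:00 behind Thornfield.
Clock-face elapsed time (ignoring zones) is −4 hours 35 minutes.
Actual elapsed = −4 hours 35 minutes + 11:00 = 6 hours 25 minutes.

6 hours 25 minutes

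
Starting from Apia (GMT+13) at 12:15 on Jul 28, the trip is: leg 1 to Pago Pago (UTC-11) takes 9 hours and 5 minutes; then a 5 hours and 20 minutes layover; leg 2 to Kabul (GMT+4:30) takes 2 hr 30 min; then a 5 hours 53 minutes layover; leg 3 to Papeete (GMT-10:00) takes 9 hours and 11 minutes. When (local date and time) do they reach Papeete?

Convert departure to UTC: 12:15 − 13:00 = 23:15 UTC on Jul 27.
Add 9 hours 5 minutes leg 1 → 08:20 UTC (Jul 28).
Add 5 hours and 20 minutes layover in Pago Pago → 13:40 UTC.
Add 2 hours and 30 minutes leg 2 → 16:10 UTC.
Add 5 hours 53 minutes layover in Kabul → 22:03 UTC.
Add 9 hours 11 minutes leg 3 → 07:14 UTC (Jul 29).
Papeete is UTC−10:00, so local arrival = 07:14 − 10:00 = 21:14 on Jul 28.

21:14 on July 28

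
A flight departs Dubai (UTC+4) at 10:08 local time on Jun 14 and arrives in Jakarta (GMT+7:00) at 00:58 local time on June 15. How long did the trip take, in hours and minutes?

11 hours 50 minutes

Jakarta is 3:00 ahead of Dubai.
Clock-face elapsed time (ignoring zones) is 14 hours 50 minutes.
Actual elapsed = 14 hours 50 minutes − 3:00 = 11 hours 50 minutes.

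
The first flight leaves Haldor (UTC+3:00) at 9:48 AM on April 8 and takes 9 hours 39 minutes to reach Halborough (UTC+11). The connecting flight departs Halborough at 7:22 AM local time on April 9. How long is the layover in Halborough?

3 hours 55 minutes

Convert departure to UTC: 9:48 AM − 3:00 = 6:48 AM UTC on Apr 8.
Add 9 hours 39 minutes flight time → 4:27 PM UTC.
Halborough is UTC+11:00, so local arrival = 4:27 PM + 11:00 = 3:27 AM on Apr 9.
Layover = 7:22 AM − 3:27 AM = 3 hours 55 minutes.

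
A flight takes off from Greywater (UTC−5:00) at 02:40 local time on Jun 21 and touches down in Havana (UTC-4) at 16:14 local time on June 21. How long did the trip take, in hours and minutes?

Departure in UTC: 02:40 + 5:00 = 07:40 on Jun 21.
Arrival in UTC: 16:14 + 4:00 = 20:14 on Jun 21.
Elapsed = 20:14 − 07:40 = 12 hours 34 minutes.

12 hours 34 minutes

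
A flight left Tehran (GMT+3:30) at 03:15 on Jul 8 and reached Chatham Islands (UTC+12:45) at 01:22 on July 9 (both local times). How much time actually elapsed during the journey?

Departure in UTC: 03:15 − 3:30 = 23:45 on Jul 7.
Arrival in UTC: 01:22 − 12:45 = 12:37 on Jul 8.
Elapsed = 12:37 − 23:45 (+1 day) = 12 hours 52 minutes.

12 hours 52 minutes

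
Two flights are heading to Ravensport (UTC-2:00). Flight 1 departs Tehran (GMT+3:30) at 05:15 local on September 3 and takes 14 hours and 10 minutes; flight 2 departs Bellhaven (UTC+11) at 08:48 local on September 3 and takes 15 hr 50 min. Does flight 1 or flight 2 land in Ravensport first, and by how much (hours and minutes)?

Flight 1 in UTC: 05:15 − 3:30 = 01:45 on Sep 3.
+14 hours and 10 minutes → arrive 15:55 UTC on Sep 3.
Flight 2 in UTC: 08:48 − 11:00 = 21:48 on Sep 2.
+15 hours and 50 minutes → arrive 13:38 UTC on Sep 3.
Flight 2 lands earlier by 2 hours 17 minutes.

the second, by 2 hours 17 minutes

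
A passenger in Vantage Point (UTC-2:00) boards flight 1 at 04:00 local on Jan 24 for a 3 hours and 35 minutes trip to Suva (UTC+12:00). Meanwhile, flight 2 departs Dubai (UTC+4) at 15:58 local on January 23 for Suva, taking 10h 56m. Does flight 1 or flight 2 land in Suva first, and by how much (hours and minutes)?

the second, by 10 hours 41 minutes

Flight 1 in UTC: 04:00 + 2:00 = 06:00 on Jan 24.
+3 hours and 35 minutes → arrive 09:35 UTC on Jan 24.
Flight 2 in UTC: 15:58 − 4:00 = 11:58 on Jan 23.
+10 hours 56 minutes → arrive 22:54 UTC on Jan 23.
Flight 2 lands earlier by 10 hours 41 minutes.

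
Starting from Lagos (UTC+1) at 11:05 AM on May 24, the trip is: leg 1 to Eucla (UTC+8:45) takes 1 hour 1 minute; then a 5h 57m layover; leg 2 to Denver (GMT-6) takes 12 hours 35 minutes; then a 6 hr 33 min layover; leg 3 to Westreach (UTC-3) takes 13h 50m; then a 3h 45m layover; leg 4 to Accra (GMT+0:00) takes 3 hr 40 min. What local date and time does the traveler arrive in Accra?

9:26 AM on May 26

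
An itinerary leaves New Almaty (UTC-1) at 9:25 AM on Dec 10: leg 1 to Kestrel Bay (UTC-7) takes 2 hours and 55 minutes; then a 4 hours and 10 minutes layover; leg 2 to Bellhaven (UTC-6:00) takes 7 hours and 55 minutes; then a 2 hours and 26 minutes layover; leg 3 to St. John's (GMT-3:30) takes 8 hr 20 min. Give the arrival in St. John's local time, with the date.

8:41 AM on December 11

Convert departure to UTC: 9:25 AM + 1:00 = 10:25 AM UTC on Dec 10.
Add 2 hours 55 minutes leg 1 → 1:20 PM UTC.
Add 4 hours 10 minutes layover in Kestrel Bay → 5:30 PM UTC.
Add 7 hours and 55 minutes leg 2 → 1:25 AM UTC (Dec 11).
Add 2 hours 26 minutes layover in Bellhaven → 3:51 AM UTC.
Add 8 hours and 20 minutes leg 3 → 12:11 PM UTC.
St. John's is UTC−3:30, so local arrival = 12:11 PM − 3:30 = 8:41 AM on Dec 11.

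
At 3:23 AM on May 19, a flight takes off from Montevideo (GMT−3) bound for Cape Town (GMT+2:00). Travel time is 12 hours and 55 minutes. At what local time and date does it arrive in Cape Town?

Convert departure to UTC: 3:23 AM + 3:00 = 6:23 AM UTC on May 19.
Add 12 hours and 55 minutes travel time → 7:18 PM UTC.
Cape Town is UTC+2:00, so local arrival = 7:18 PM + 2:00 = 9:18 PM on May 19.

9:18 PM on May 19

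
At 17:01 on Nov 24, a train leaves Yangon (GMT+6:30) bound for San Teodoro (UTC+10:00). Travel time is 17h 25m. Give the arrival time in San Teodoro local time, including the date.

13:56 on November 25

Convert departure to UTC: 17:01 − 6:30 = 10:31 UTC on Nov 24.
Add 17 hours 25 minutes travel time → 03:56 UTC (Nov 25).
San Teodoro is UTC+10:00, so local arrival = 03:56 + 10:00 = 13:56 on Nov 25.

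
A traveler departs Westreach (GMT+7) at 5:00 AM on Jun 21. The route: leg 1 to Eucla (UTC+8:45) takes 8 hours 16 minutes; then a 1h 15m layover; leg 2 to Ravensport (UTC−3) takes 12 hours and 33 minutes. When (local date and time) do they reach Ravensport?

5:04 PM on June 21

Convert departure to UTC: 5:00 AM − 7:00 = 10:00 PM UTC on Jun 20.
Add 8 hours and 16 minutes leg 1 → 6:16 AM UTC (Jun 21).
Add 1 hour and 15 minutes layover in Eucla → 7:31 AM UTC.
Add 12 hours and 33 minutes leg 2 → 8:04 PM UTC.
Ravensport is UTC−3:00, so local arrival = 8:04 PM − 3:00 = 5:04 PM on Jun 21.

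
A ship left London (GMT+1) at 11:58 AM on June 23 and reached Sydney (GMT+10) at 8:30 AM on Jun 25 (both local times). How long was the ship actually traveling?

Sydney is 9:00 ahead of London.
Clock-face elapsed time (ignoring zones) is 44 hours 32 minutes.
Actual elapsed = 44 hours 32 minutes − 9:00 = 35 hours 32 minutes.

35 hours 32 minutes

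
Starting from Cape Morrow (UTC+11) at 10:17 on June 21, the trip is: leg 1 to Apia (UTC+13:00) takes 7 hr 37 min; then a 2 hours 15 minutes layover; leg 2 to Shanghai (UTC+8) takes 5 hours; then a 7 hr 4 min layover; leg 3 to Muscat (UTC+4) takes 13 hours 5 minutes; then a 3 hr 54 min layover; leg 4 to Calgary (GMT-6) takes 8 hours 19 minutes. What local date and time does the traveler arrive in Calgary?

16:31 on June 22

Convert departure to UTC: 10:17 − 11:00 = 23:17 UTC on Jun 20.
Add 7 hours 37 minutes leg 1 → 06:54 UTC (Jun 21).
Add 2 hours and 15 minutes layover in Apia → 09:09 UTC.
Add 5 hours leg 2 → 14:09 UTC.
Add 7 hours and 4 minutes layover in Shanghai → 21:13 UTC.
Add 13 hours 5 minutes leg 3 → 10:18 UTC (Jun 22).
Add 3 hours and 54 minutes layover in Muscat → 14:12 UTC.
Add 8 hours and 19 minutes leg 4 → 22:31 UTC.
Calgary is UTC−6:00, so local arrival = 22:31 − 6:00 = 16:31 on Jun 22.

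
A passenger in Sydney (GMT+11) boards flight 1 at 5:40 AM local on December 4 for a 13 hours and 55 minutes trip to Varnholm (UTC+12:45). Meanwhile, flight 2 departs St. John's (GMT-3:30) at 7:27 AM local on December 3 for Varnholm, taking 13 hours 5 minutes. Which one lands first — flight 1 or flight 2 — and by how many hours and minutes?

Flight 1 in UTC: 5:40 AM − 11:00 = 6:40 PM on Dec 3.
+13 hours 55 minutes → arrive 8:35 AM UTC on Dec 4.
Flight 2 in UTC: 7:27 AM + 3:30 = 10:57 AM on Dec 3.
+13 hours and 5 minutes → arrive 12:02 AM UTC on Dec 4.
Flight 2 lands earlier by 8 hours 33 minutes.

the second, by 8 hours 33 minutes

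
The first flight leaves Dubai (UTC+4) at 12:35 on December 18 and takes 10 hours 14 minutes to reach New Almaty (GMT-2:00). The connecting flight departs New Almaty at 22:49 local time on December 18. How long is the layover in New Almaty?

6 hours

Convert departure to UTC: 12:35 − 4:00 = 08:35 UTC on Dec 18.
Add 10 hours and 14 minutes flight time → 18:49 UTC.
New Almaty is UTC−2:00, so local arrival = 18:49 − 2:00 = 16:49 on Dec 18.
Layover = 22:49 − 16:49 = 6 hours.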